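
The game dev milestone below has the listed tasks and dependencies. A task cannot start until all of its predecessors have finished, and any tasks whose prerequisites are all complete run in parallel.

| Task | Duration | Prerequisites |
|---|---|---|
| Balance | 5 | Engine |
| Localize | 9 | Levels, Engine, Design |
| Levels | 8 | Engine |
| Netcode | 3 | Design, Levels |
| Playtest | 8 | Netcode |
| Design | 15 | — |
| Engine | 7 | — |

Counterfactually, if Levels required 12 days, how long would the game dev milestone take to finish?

30

Baseline: Engine→Levels→Netcode→Playtest = 7+8+3+8 = 26 → 26 days.
Since Levels is critical, the +4 change carries straight to that chain (now 30 days).
That remains the longest chain; total 30 days.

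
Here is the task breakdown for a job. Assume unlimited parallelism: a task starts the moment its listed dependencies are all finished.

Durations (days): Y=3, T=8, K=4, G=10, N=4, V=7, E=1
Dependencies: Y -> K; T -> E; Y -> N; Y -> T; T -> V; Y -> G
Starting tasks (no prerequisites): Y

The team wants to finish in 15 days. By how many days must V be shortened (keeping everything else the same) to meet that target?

3

Current finish: 18 days; target: 15.
V is on every critical path, so each day cut from V cuts the finish by one (this holds down to a finish of 13).
Need 18 − 15 = 3 days off V → V becomes 4 days, finish becomes 15.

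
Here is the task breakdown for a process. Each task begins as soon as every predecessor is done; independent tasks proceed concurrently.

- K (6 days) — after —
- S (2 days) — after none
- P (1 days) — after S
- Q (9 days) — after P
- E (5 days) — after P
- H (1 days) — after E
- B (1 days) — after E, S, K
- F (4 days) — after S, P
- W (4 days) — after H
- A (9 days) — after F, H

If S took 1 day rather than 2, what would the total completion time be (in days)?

Baseline: S→P→E→H→A = 2+1+5+1+9 = 18 → 18 days.
S lies on that path, so at 1 day the path becomes 17 days.
That remains the longest chain; total 17 days.

17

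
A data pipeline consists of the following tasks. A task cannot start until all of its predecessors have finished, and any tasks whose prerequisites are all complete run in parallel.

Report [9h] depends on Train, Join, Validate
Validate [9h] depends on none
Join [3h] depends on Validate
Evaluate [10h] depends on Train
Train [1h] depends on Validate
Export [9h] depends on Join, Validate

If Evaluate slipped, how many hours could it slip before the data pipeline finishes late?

1

The longest chain is Validate→Join→Export = 9+3+9 = 21; overall finish 21 hours.
Evaluate finishes as early as 20 and must finish by 21.
Float = 21 − 20 = 1.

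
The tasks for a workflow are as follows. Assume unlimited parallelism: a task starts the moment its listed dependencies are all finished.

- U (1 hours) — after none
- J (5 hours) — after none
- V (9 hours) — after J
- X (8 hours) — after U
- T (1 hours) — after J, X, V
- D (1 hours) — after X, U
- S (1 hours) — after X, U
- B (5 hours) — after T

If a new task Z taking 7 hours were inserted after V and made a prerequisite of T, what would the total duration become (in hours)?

27

Originally the job takes 20 hours.
With Z inserted, T now waits for max(J, X, V, Z).
New critical path: J→V→Z→T→B = 5+9+7+1+5 = 27 ⇒ 27 hours.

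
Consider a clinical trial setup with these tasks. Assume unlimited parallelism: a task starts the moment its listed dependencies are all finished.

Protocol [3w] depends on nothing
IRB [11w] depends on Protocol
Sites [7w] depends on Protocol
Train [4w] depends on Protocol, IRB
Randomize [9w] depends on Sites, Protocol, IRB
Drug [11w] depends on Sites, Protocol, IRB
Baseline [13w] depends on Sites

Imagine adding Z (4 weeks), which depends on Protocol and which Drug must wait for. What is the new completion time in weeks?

Originally the clinical trial setup takes 25 weeks.
With Z inserted, Drug now waits for max(Sites, Protocol, IRB, Z).
New critical path: Protocol→IRB→Drug = 3+11+11 = 25 ⇒ 25 weeks.

25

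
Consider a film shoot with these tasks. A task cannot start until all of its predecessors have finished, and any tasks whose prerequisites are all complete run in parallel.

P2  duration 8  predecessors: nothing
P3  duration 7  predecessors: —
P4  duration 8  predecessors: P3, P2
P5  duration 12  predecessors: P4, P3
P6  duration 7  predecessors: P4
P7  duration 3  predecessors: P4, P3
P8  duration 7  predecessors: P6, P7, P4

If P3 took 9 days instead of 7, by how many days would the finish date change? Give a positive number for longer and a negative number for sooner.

1

As given, the longest chain is P2→P4→P6→P8 = 8+8+7+7 = 30, so the finish is 30 days.
The longest path through P3 is only 29 days, so P3 has float 1.
Now P3→P4→P6→P8 = 9+8+7+7 = 31 is longest, so the finish becomes 31 days.
Change in finish: 31 − 30 = +1 days.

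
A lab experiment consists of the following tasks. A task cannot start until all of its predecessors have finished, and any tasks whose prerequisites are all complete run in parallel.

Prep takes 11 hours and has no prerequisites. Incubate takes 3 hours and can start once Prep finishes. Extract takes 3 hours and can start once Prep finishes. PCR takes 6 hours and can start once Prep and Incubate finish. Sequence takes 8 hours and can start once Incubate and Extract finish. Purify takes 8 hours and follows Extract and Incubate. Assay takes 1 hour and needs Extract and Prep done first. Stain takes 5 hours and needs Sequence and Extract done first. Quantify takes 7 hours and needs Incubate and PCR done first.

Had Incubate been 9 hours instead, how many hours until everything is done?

33

Critical path before the change: Prep→Incubate→PCR→Quantify = 11+3+6+7 = 27 giving 27 hours.
Incubate is on the critical path; changing it to 9 makes that path 33 hours.
That remains the longest chain; total 33 hours.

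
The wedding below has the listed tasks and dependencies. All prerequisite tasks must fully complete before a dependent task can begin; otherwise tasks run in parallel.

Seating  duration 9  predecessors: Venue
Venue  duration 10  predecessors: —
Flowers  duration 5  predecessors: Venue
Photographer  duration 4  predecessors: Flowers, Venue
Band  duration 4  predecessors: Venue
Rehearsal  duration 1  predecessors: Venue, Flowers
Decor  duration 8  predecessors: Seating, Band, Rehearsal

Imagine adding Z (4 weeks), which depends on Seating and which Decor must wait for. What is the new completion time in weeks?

31

Originally the project takes 27 weeks.
With Z inserted, Decor now waits for max(Seating, Band, Rehearsal, Z).
New critical path: Venue→Seating→Z→Decor = 10+9+4+8 = 31 ⇒ 31 weeks.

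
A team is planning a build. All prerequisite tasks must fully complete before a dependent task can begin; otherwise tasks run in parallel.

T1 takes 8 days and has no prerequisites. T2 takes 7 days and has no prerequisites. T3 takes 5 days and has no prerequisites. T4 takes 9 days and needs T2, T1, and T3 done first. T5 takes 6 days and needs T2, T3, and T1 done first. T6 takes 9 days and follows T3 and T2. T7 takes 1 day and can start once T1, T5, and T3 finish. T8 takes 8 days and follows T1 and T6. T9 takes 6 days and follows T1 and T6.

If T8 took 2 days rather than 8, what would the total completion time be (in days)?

Actual critical path: T2→T6→T8 = 7+9+8 = 24 ⇒ 24 days.
Since T8 is critical, the -6 change carries straight to that chain (now 18 days).
Now T2→T6→T9 = 7+9+6 = 22 is longest, so the finish becomes 22 days.

22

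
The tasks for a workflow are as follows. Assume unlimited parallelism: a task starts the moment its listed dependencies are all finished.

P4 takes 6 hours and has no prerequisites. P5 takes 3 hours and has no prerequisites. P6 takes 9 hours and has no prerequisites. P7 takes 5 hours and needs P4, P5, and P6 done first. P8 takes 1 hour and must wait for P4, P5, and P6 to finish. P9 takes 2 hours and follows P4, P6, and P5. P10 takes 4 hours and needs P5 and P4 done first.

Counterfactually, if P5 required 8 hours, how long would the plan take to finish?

14

The binding path is P6→P7 = 9+5 = 14; finish at 14 hours.
The longest path through P5 is only 8 hours, so P5 has float 6.
No other chain overtakes it, so the finish is 14 hours.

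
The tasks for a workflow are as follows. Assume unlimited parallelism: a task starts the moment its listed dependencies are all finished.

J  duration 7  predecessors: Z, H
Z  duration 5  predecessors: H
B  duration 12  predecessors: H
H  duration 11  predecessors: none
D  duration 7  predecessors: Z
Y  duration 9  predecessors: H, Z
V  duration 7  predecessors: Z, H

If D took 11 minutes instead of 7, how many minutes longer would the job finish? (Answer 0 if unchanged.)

Baseline: H→Z→Y = 11+5+9 = 25 → 25 minutes.
The longest path through D is only 23 minutes, so D has float 2.
The binding chain switches to H→Z→D = 11+5+11 = 27; finish 27 minutes.
Change in finish: 27 − 25 = +2 minutes.

2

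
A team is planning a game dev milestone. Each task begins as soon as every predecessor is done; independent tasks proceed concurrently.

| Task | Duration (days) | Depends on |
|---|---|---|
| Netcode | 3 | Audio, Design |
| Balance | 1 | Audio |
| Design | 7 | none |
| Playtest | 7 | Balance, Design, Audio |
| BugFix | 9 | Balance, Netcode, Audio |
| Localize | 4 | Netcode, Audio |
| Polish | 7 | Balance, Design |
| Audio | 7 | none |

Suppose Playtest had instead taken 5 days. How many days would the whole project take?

As given, the longest chain is Design→Netcode→BugFix = 7+3+9 = 19, so the finish is 19 days.
The longest path through Playtest is only 15 days, so Playtest has float 4.
That remains the longest chain; total 19 days.

19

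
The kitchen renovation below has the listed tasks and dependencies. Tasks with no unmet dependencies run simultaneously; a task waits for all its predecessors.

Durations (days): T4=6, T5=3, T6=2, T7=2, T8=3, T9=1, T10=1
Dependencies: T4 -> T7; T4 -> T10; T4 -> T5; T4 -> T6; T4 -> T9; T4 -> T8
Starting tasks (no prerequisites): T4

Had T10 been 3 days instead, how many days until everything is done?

The binding path is T4→T5 = 6+3 = 9; finish at 9 days.
T10 is off the critical path — its longest chain is 7 days, giving 2 of slack.
The critical path is still T4→T5; finish is now 9 days.

9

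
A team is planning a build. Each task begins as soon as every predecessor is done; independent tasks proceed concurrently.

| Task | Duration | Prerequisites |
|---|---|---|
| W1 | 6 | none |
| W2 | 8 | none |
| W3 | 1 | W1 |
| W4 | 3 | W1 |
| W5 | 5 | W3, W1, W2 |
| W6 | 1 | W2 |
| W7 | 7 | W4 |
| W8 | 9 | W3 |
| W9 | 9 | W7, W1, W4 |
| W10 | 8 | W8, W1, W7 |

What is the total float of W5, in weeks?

The longest chain is W1→W4→W7→W9 = 6+3+7+9 = 25; overall finish 25 weeks.
W5 finishes as early as 13 and must finish by 25.
So W5 can slip 25 − 13 = 12 weeks.

12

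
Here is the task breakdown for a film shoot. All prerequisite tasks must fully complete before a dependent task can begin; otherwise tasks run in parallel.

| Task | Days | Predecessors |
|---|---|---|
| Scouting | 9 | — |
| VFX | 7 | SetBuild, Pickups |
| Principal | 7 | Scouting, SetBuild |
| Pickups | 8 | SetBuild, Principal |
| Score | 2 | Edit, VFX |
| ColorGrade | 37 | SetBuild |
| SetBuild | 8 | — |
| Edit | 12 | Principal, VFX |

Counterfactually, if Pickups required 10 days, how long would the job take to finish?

47

As given, the longest chain is Scouting→Principal→Pickups→VFX→Edit→Score = 9+7+8+7+12+2 = 45, so the finish is 45 days.
Since Pickups is critical, the +2 change carries straight to that chain (now 47 days).
The critical path is still Scouting→Principal→Pickups→VFX→Edit→Score; finish is now 47 days.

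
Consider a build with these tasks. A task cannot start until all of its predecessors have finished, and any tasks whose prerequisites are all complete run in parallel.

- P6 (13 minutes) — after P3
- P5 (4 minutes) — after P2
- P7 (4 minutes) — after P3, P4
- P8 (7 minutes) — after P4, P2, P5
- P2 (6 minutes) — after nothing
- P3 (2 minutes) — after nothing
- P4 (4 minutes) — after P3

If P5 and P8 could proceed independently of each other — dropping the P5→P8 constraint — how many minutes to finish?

15

Original critical path: P2→P5→P8 = 6+4+7 = 17 ⇒ 17 minutes.
Without P5→P8, P8's earliest start moves from 10 to 6.
The longest chain is now P3→P6 = 2+13 = 15, so the plan takes 15 minutes.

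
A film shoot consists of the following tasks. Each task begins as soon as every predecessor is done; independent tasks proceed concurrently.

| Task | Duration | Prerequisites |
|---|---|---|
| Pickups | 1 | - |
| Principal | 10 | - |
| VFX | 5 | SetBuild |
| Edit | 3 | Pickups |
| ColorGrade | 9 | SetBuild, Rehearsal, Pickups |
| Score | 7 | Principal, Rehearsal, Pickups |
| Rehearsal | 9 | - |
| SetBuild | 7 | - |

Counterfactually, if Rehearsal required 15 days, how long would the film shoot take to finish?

24

As given, the longest chain is Rehearsal→ColorGrade = 9+9 = 18, so the finish is 18 days.
Since Rehearsal is critical, the +6 change carries straight to that chain (now 24 days).
That remains the longest chain; total 24 days.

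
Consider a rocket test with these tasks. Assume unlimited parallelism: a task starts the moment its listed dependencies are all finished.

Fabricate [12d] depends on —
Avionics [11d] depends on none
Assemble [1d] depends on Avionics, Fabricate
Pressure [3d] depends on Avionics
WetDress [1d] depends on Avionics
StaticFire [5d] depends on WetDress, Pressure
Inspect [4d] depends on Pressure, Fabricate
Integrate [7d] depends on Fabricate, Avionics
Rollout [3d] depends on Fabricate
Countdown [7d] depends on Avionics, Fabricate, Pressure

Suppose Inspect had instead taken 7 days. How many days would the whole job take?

21

As given, the longest chain is Avionics→Pressure→Countdown = 11+3+7 = 21, so the finish is 21 days.
Inspect is off the critical path — its longest chain is 18 days, giving 3 of slack.
Now Avionics→Pressure→Inspect = 11+3+7 = 21 is longest, so the finish becomes 21 days.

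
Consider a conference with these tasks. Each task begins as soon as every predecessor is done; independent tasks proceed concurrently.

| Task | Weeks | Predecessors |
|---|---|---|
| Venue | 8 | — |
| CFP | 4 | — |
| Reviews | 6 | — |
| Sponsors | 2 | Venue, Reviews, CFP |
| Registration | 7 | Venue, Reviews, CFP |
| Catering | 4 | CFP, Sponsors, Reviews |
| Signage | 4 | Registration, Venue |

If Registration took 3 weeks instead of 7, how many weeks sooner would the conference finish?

The binding path is Venue→Registration→Signage = 8+7+4 = 19; finish at 19 weeks.
Registration is on the critical path; changing it to 3 makes that path 15 weeks.
That remains the longest chain; total 15 weeks.
Change in finish: 15 − 19 = -4 weeks.

4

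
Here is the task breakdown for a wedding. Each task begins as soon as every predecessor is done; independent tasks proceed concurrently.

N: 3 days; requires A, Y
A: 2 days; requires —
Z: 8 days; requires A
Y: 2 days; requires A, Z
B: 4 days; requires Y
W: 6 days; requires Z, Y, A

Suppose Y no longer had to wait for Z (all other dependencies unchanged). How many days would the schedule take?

Original critical path: A→Z→Y→W = 2+8+2+6 = 18 ⇒ 18 days.
Without Z→Y, Y's earliest start moves from 10 to 2.
New critical path: A→Z→W = 2+8+6 = 16 ⇒ 16 days.

16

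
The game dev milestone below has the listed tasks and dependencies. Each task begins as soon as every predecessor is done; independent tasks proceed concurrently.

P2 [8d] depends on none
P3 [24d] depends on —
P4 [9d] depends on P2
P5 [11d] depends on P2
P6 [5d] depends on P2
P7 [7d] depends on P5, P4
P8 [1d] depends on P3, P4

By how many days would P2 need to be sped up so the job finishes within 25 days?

Current finish: 26 days; target: 25.
P2 is on every critical path, so each day cut from P2 cuts the finish by one (this holds down to a finish of 25).
Need 26 − 25 = 1 day off P2 → P2 becomes 7 days, finish becomes 25.

1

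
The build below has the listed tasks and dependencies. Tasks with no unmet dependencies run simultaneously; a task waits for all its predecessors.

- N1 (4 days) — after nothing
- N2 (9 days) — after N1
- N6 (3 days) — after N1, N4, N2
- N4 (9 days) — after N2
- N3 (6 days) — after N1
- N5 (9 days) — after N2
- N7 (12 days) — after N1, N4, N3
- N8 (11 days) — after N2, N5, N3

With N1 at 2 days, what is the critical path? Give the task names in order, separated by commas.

N1, N2, N4, N7

The binding path is N1→N2→N4→N7 = 4+9+9+12 = 34; finish at 34 days.
N1 lies on that path, so at 2 days the path becomes 32 days.
No other chain overtakes it, so the finish is 32 days.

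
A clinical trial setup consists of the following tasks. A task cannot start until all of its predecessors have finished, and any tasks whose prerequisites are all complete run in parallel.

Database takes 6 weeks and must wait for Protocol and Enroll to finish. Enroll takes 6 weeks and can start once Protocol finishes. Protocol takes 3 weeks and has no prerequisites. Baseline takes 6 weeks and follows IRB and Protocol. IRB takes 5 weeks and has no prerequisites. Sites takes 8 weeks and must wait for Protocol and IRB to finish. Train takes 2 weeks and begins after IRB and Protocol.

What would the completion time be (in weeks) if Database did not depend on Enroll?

13

Original critical path: Protocol→Enroll→Database = 3+6+6 = 15 ⇒ 15 weeks.
Without Enroll→Database, Database's earliest start moves from 9 to 3.
The longest chain is now IRB→Sites = 5+8 = 13, so the project takes 13 weeks.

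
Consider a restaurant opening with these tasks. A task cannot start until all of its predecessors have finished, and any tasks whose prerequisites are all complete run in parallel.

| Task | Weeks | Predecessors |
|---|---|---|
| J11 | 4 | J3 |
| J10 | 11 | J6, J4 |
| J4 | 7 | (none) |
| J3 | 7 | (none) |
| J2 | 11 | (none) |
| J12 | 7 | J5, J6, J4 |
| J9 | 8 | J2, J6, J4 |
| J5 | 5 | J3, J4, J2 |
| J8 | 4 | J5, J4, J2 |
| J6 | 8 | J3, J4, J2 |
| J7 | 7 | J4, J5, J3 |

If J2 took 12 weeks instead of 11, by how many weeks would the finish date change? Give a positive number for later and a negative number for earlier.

Actual critical path: J2→J6→J10 = 11+8+11 = 30 ⇒ 30 weeks.
J2 is on the critical path; changing it to 12 makes that path 31 weeks.
That remains the longest chain; total 31 weeks.
Change in finish: 31 − 30 = +1 weeks.

1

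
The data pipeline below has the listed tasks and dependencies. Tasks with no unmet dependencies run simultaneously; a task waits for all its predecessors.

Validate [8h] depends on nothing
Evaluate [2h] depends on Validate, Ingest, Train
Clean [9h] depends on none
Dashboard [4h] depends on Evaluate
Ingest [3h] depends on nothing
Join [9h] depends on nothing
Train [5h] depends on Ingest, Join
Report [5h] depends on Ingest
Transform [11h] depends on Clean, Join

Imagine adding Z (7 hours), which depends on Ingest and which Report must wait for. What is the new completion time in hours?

Originally the plan takes 20 hours.
With Z inserted, Report now waits for max(Ingest, Z).
New critical path: Clean→Transform = 9+11 = 20 ⇒ 20 hours.

20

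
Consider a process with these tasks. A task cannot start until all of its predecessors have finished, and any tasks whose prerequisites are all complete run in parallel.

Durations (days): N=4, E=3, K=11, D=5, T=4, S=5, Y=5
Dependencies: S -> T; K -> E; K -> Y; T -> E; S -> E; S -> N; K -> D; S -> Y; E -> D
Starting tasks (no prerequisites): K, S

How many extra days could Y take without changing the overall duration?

3

The longest chain is K→E→D = 11+3+5 = 19; overall finish 19 days.
Longest path through Y: 16 days (earliest finish 16, latest finish 19).
Slack of Y = 14 − 11 = 3 days.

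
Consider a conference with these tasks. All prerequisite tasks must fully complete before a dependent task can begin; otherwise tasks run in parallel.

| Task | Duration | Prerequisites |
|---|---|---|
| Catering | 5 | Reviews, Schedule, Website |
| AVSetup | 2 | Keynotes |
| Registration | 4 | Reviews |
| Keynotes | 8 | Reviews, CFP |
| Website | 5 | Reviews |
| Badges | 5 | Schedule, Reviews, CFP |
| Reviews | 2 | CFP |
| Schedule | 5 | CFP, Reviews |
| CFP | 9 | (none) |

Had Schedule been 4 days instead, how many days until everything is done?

21

As given, the longest chain is CFP→Reviews→Schedule→Catering = 9+2+5+5 = 21, so the finish is 21 days.
Since Schedule is critical, the -1 change carries straight to that chain (now 20 days).
Now CFP→Reviews→Keynotes→AVSetup = 9+2+8+2 = 21 is longest, so the finish becomes 21 days.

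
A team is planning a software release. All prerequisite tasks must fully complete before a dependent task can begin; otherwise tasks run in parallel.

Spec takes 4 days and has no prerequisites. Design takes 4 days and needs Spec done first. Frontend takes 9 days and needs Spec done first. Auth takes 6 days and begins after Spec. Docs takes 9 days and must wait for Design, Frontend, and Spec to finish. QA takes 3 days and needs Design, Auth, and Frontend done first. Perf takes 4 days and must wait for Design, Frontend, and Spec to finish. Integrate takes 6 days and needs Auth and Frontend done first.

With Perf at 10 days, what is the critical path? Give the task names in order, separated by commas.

Spec, Frontend, Perf

Actual critical path: Spec→Frontend→Docs = 4+9+9 = 22 ⇒ 22 days.
Perf is off the critical path — its longest chain is 17 days, giving 5 of slack.
Now Spec→Frontend→Perf = 4+9+10 = 23 is longest, so the finish becomes 23 days.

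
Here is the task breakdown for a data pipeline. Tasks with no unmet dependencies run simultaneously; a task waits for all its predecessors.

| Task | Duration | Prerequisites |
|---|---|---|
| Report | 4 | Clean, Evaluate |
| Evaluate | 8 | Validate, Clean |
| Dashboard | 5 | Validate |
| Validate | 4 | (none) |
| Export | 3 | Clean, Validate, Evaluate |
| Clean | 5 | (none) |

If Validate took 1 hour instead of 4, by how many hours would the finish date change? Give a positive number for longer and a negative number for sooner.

0

Actual critical path: Clean→Evaluate→Report = 5+8+4 = 17 ⇒ 17 hours.
Validate is off the critical path — its longest chain is 16 hours, giving 1 of slack.
The critical path is still Clean→Evaluate→Report; finish is now 17 hours.
Change in finish: 17 − 17 = +0 hours.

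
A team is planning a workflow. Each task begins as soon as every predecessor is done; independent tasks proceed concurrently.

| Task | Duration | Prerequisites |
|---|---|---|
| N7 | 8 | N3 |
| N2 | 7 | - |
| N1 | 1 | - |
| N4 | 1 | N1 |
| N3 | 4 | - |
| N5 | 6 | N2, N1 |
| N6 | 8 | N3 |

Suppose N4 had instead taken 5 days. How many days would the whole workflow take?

13

As given, the longest chain is N2→N5 = 7+6 = 13, so the finish is 13 days.
N4 is off the critical path — its longest chain is 2 days, giving 11 of slack.
That remains the longest chain; total 13 days.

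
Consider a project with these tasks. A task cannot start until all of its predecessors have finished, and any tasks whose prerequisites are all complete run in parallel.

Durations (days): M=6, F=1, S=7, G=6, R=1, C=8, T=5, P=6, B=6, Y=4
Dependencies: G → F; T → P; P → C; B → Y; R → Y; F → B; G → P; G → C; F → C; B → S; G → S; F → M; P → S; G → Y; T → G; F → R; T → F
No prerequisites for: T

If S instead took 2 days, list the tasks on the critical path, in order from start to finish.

T, G, P, C

As given, the longest chain is T→G→F→B→S = 5+6+1+6+7 = 25, so the finish is 25 days.
S lies on that path, so at 2 days the path becomes 20 days.
New critical path: T→G→P→C = 5+6+6+8 = 25 ⇒ 25 days.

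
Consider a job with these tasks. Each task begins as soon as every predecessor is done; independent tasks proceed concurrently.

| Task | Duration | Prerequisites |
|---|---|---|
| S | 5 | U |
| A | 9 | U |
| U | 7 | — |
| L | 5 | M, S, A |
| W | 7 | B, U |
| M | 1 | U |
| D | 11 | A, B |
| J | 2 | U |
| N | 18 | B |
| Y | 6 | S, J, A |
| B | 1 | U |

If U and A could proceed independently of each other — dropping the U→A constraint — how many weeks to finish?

26

With the dependency in place, U→A→D = 7+9+11 = 27 sets the finish at 27 weeks.
Without U→A, A's earliest start moves from 7 to 0.
After: U→B→N = 7+1+18 = 26 → 26 weeks.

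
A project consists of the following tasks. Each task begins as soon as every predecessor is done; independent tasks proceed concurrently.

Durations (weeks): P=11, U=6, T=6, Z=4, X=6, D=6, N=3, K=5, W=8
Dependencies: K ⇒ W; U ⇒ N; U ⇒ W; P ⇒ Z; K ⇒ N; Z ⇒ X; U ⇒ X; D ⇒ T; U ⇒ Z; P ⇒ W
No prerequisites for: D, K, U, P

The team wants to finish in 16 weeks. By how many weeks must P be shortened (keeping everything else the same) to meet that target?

5

Current finish: 21 weeks; target: 16.
P is on every critical path, so each week cut from P cuts the finish by one (this holds down to a finish of 16).
Need 21 − 16 = 5 weeks off P → P becomes 6 weeks, finish becomes 16.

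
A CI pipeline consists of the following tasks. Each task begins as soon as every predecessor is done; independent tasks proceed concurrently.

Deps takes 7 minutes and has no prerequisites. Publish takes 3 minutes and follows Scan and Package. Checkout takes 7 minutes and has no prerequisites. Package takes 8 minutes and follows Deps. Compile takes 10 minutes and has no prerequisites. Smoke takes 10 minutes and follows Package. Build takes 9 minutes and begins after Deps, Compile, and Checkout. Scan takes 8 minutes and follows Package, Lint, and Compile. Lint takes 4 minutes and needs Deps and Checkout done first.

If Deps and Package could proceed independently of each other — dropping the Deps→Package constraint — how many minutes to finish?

Before: longest chain Deps→Package→Scan→Publish = 7+8+8+3 = 26, finish 26.
Without Deps→Package, Package's earliest start moves from 7 to 0.
The longest chain is now Checkout→Lint→Scan→Publish = 7+4+8+3 = 22, so the plan takes 22 minutes.

22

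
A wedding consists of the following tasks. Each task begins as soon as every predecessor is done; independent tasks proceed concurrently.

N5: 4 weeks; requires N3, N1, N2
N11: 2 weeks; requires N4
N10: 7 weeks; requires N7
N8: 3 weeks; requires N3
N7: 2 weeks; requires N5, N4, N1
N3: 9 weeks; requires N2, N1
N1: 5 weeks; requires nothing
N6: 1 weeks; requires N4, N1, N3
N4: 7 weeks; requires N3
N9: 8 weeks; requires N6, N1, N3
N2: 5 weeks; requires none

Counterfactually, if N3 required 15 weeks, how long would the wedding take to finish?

Baseline: N1→N3→N4→N6→N9 = 5+9+7+1+8 = 30 → 30 weeks.
N3 lies on that path, so at 15 weeks the path becomes 36 weeks.
No other chain overtakes it, so the finish is 36 weeks.

36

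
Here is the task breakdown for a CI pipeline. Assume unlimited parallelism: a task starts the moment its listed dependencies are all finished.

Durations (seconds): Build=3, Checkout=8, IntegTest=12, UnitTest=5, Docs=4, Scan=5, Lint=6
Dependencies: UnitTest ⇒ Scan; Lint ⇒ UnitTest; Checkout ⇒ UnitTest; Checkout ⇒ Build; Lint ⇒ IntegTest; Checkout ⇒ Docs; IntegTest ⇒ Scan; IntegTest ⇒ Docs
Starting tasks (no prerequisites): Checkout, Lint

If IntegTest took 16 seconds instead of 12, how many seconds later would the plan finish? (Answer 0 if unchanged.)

4

Actual critical path: Lint→IntegTest→Scan = 6+12+5 = 23 ⇒ 23 seconds.
IntegTest is on the critical path; changing it to 16 makes that path 27 seconds.
No other chain overtakes it, so the finish is 27 seconds.
Change in finish: 27 − 23 = +4 seconds.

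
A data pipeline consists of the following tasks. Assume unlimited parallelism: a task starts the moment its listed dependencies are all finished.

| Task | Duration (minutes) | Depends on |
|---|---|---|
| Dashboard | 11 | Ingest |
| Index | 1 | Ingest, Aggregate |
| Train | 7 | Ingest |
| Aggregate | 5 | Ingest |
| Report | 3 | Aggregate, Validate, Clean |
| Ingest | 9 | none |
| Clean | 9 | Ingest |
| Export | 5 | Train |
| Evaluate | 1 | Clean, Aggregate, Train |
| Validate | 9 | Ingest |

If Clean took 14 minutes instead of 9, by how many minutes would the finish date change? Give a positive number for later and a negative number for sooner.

5

Actual critical path: Ingest→Clean→Report = 9+9+3 = 21 ⇒ 21 minutes.
Since Clean is critical, the +5 change carries straight to that chain (now 26 minutes).
No other chain overtakes it, so the finish is 26 minutes.
Change in finish: 26 − 21 = +5 minutes.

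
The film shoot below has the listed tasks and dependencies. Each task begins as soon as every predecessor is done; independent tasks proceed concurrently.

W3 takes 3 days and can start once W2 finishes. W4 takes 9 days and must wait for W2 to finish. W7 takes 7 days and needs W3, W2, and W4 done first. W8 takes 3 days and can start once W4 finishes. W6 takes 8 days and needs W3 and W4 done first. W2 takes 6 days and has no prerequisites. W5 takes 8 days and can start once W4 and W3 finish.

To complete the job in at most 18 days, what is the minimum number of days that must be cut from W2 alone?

Current finish: 23 days; target: 18.
W2 is on every critical path, so each day cut from W2 cuts the finish by one (this holds down to a finish of 18).
Need 23 − 18 = 5 days off W2 → W2 becomes 1 day, finish becomes 18.

5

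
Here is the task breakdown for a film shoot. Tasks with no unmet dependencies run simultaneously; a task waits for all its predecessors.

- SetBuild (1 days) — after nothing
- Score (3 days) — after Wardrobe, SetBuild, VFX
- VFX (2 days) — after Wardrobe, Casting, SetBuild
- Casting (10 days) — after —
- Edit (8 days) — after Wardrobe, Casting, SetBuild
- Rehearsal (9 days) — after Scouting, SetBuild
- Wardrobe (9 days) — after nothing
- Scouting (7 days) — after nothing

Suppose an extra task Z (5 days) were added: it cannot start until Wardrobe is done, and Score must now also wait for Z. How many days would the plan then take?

Originally the plan takes 18 days.
With Z inserted, Score now waits for max(Wardrobe, SetBuild, VFX, Z).
New critical path: Casting→Edit = 10+8 = 18 ⇒ 18 days.

18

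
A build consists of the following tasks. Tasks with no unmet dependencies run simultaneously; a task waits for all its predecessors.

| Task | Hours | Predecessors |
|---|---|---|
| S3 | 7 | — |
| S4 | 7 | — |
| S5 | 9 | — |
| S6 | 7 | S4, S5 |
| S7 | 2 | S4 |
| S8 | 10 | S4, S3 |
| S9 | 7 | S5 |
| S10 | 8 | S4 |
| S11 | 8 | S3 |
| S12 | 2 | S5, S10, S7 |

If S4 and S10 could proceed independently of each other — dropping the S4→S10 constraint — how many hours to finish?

Original critical path: S3→S8 = 7+10 = 17 ⇒ 17 hours.
Without S4→S10, S10's earliest start moves from 7 to 0.
New critical path: S3→S8 = 7+10 = 17 ⇒ 17 hours.

17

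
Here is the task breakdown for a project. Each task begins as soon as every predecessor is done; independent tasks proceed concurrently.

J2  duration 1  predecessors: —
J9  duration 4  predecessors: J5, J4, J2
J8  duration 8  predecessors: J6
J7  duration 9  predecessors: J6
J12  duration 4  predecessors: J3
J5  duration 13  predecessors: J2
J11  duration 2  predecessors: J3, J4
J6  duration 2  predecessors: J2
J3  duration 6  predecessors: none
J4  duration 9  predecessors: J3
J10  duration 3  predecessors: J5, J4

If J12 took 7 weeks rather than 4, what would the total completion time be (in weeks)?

Critical path before the change: J3→J4→J9 = 6+9+4 = 19 giving 19 weeks.
J12 is off the critical path — its longest chain is 10 weeks, giving 9 of slack.
The critical path is still J3→J4→J9; finish is now 19 weeks.

19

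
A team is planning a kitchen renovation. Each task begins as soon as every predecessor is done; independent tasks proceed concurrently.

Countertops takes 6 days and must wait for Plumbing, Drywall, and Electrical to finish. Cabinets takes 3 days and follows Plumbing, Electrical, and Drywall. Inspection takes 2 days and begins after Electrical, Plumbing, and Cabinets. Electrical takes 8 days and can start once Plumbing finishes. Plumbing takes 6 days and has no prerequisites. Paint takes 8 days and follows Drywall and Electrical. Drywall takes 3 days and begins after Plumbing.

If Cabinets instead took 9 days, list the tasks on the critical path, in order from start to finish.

Baseline: Plumbing→Electrical→Paint = 6+8+8 = 22 → 22 days.
Cabinets has 3 days of float (longest path through it is 19).
Now Plumbing→Electrical→Cabinets→Inspection = 6+8+9+2 = 25 is longest, so the finish becomes 25 days.

Plumbing, Electrical, Cabinets, Inspection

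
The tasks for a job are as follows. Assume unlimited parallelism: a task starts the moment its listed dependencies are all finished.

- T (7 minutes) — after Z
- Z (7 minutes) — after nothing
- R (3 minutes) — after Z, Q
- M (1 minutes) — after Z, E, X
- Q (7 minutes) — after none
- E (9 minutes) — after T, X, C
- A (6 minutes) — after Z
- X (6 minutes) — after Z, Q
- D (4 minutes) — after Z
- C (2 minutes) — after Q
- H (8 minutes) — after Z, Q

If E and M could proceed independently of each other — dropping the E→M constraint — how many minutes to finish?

Original critical path: Z→T→E→M = 7+7+9+1 = 24 ⇒ 24 minutes.
Without E→M, M's earliest start moves from 23 to 13.
New critical path: Z→T→E = 7+7+9 = 23 ⇒ 23 minutes.

23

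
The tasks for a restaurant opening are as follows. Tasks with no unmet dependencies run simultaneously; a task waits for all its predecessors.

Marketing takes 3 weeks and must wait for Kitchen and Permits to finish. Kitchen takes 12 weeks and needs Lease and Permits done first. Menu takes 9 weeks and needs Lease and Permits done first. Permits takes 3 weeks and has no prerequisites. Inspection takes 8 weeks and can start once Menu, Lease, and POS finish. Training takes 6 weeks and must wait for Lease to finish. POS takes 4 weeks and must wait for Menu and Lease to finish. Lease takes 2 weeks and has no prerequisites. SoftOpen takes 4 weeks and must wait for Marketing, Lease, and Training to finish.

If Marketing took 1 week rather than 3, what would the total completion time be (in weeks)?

Critical path before the change: Permits→Menu→POS→Inspection = 3+9+4+8 = 24 giving 24 weeks.
Marketing is off the critical path — its longest chain is 22 weeks, giving 2 of slack.
That remains the longest chain; total 24 weeks.

24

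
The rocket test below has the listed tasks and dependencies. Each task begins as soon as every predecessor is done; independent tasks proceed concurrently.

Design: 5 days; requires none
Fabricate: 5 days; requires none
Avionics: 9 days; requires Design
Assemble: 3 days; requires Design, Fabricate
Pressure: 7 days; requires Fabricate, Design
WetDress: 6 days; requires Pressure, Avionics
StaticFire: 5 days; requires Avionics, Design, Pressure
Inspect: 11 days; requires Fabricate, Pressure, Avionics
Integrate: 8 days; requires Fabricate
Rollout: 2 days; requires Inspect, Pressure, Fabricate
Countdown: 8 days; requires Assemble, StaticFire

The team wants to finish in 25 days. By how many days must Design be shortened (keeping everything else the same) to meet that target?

2

Current finish: 27 days; target: 25.
Design is on every critical path, so each day cut from Design cuts the finish by one (this holds down to a finish of 25).
Need 27 − 25 = 2 days off Design → Design becomes 3 days, finish becomes 25.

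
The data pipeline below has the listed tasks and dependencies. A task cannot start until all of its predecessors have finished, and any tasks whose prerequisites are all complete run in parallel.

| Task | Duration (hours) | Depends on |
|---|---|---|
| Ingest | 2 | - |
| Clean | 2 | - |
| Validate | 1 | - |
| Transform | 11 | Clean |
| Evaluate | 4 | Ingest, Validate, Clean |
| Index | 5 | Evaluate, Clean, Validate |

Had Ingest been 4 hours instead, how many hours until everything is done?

Critical path before the change: Clean→Transform = 2+11 = 13 giving 13 hours.
The longest path through Ingest is only 11 hours, so Ingest has float 2.
New critical path: Ingest→Evaluate→Index = 4+4+5 = 13 ⇒ 13 hours.

13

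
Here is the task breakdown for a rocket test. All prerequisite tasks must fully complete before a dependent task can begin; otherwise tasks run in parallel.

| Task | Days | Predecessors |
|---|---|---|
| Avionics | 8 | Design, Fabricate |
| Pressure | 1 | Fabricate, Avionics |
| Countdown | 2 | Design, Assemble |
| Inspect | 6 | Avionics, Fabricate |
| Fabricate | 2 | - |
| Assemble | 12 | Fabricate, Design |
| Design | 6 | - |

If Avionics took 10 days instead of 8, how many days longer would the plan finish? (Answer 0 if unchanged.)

Baseline: Design→Avionics→Inspect = 6+8+6 = 20 → 20 days.
Avionics lies on that path, so at 10 days the path becomes 22 days.
That remains the longest chain; total 22 days.
Change in finish: 22 − 20 = +2 days.

2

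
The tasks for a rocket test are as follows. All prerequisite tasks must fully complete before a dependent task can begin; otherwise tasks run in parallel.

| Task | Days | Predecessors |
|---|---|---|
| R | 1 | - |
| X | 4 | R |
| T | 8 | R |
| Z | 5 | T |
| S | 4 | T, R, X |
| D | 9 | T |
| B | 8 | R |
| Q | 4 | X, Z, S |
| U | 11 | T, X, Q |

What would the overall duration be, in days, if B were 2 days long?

29

Baseline: R→T→Z→Q→U = 1+8+5+4+11 = 29 → 29 days.
B is off the critical path — its longest chain is 9 days, giving 20 of slack.
The critical path is still R→T→Z→Q→U; finish is now 29 days.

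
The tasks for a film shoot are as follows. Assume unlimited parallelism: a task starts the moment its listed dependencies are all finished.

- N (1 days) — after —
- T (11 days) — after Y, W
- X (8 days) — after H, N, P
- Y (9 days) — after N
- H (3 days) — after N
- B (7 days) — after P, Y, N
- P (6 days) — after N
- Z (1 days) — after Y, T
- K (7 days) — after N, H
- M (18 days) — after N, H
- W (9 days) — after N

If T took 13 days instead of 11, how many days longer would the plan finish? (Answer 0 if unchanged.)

Baseline: N→Y→T→Z = 1+9+11+1 = 22 → 22 days.
Since T is critical, the +2 change carries straight to that chain (now 24 days).
No other chain overtakes it, so the finish is 24 days.
Change in finish: 24 − 22 = +2 days.

2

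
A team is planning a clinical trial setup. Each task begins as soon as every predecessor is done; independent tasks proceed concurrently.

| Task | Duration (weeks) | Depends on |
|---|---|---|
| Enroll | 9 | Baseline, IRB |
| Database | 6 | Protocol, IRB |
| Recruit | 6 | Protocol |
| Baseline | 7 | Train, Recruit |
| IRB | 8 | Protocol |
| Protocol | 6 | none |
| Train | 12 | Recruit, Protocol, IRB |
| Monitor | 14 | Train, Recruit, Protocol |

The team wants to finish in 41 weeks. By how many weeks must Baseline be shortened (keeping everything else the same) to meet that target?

Current finish: 42 weeks; target: 41.
Baseline is on every critical path, so each week cut from Baseline cuts the finish by one (this holds down to a finish of 40).
Need 42 − 41 = 1 week off Baseline → Baseline becomes 6 weeks, finish becomes 41.

1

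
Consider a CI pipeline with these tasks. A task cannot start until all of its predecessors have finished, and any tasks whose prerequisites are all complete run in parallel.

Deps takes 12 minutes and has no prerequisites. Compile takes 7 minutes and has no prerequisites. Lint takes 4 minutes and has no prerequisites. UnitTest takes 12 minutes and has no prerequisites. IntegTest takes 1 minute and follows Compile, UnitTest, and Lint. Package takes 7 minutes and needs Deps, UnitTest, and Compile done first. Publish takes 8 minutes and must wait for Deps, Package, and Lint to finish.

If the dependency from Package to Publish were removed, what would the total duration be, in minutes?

Before: longest chain Deps→Package→Publish = 12+7+8 = 27, finish 27.
Without Package→Publish, Publish's earliest start moves from 19 to 12.
The longest chain is now Deps→Publish = 12+8 = 20, so the job takes 20 minutes.

20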